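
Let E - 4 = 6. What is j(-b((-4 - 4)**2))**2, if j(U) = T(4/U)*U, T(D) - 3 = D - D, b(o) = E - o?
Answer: 26244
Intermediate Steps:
E = 10 (E = 4 + 6 = 10)
b(o) = 10 - o
T(D) = 3 (T(D) = 3 + (D - D) = 3 + 0 = 3)
j(U) = 3*U
j(-b((-4 - 4)**2))**2 = (3*(-(10 - (-4 - 4)**2)))**2 = (3*(-(10 - 1*(-8)**2)))**2 = (3*(-(10 - 1*64)))**2 = (3*(-(10 - 64)))**2 = (3*(-1*(-54)))**2 = (3*54)**2 = 162**2 = 26244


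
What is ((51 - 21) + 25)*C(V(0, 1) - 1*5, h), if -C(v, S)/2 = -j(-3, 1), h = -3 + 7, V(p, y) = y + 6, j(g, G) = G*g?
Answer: -330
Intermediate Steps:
V(p, y) = 6 + y
h = 4
C(v, S) = -6 (C(v, S) = -(-2)*1*(-3) = -(-2)*(-3) = -2*3 = -6)
((51 - 21) + 25)*C(V(0, 1) - 1*5, h) = ((51 - 21) + 25)*(-6) = (30 + 25)*(-6) = 55*(-6) = -330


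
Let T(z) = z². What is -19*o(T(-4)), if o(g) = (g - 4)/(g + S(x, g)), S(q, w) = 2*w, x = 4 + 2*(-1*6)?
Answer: -19/4 ≈ -4.7500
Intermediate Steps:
x = -8 (x = 4 + 2*(-6) = 4 - 12 = -8)
o(g) = (-4 + g)/(3*g) (o(g) = (g - 4)/(g + 2*g) = (-4 + g)/((3*g)) = (-4 + g)*(1/(3*g)) = (-4 + g)/(3*g))
-19*o(T(-4)) = -19*(-4 + (-4)²)/(3*((-4)²)) = -19*(-4 + 16)/(3*16) = -19*12/(3*16) = -19*¼ = -19/4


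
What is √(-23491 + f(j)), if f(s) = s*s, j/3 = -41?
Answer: I*√8362 ≈ 91.444*I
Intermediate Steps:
j = -123 (j = 3*(-41) = -123)
f(s) = s²
√(-23491 + f(j)) = √(-23491 + (-123)²) = √(-23491 + 15129) = √(-8362) = I*√8362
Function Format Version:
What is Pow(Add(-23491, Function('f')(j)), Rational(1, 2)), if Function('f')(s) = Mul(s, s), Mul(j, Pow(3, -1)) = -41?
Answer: Mul(I, Pow(8362, Rational(1, 2))) ≈ Mul(91.444, I)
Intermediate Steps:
j = -123 (j = Mul(3, -41) = -123)
Function('f')(s) = Pow(s, 2)
Pow(Add(-23491, Function('f')(j)), Rational(1, 2)) = Pow(Add(-23491, Pow(-123, 2)), Rational(1, 2)) = Pow(Add(-23491, 15129), Rational(1, 2)) = Pow(-8362, Rational(1, 2)) = Mul(I, Pow(8362, Rational(1, 2)))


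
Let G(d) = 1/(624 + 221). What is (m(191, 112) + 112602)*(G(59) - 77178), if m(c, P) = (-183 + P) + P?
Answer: -7346059315987/845 ≈ -8.6936e+9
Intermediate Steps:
G(d) = 1/845
m(c, P) = -183 + 2*P
(m(191, 112) + 112602)*(G(59) - 77178) = ((-183 + 2*112) + 112602)*(1/845 - 77178) = ((-183 + 224) + 112602)*(-65215409/845) = (41 + 112602)*(-65215409/845) = 112643*(-65215409/845) = -7346059315987/845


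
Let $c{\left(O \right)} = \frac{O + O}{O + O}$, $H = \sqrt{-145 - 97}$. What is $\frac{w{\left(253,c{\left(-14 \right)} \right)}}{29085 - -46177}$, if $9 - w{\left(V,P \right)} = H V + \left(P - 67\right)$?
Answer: $\frac{75}{75262} - \frac{23 i \sqrt{2}}{622} \approx 0.00099652 - 0.052294 i$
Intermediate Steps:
$H = 11 i \sqrt{2}$ ($H = \sqrt{-242} = 11 i \sqrt{2} \approx 15.556 i$)
$c{\left(O \right)} = 1$ ($c{\left(O \right)} = \frac{2 O}{2 O} = 2 O \frac{1}{2 O} = 1$)
$w{\left(V,P \right)} = 76 - P - 11 i V \sqrt{2}$ ($w{\left(V,P \right)} = 9 - \left(11 i \sqrt{2} V + \left(P - 67\right)\right) = 9 - \left(11 i V \sqrt{2} + \left(-67 + P\right)\right) = 9 - \left(-67 + P + 11 i V \sqrt{2}\right) = 76 - P - 11 i V \sqrt{2}$)
$\frac{w{\left(253,c{\left(-14 \right)} \right)}}{29085 - -46177} = \frac{76 - 1 - 11 i 253 \sqrt{2}}{29085 - -46177} = \frac{76 - 1 - 2783 i \sqrt{2}}{29085 + 46177} = \frac{75 - 2783 i \sqrt{2}}{75262} = \left(75 - 2783 i \sqrt{2}\right) \frac{1}{75262} = \frac{75}{75262} - \frac{23 i \sqrt{2}}{622}$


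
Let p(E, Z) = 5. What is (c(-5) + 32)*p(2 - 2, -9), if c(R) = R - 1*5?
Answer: 110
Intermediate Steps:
c(R) = -5 + R (c(R) = R - 5 = -5 + R)
(c(-5) + 32)*p(2 - 2, -9) = ((-5 - 5) + 32)*5 = (-10 + 32)*5 = 22*5 = 110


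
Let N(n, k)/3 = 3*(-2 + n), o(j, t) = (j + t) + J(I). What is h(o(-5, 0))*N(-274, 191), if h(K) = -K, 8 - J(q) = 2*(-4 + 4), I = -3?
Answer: 7452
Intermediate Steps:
J(q) = 8 (J(q) = 8 - 2*(-4 + 4) = 8 - 2*0 = 8 - 1*0 = 8 + 0 = 8)
o(j, t) = 8 + j + t (o(j, t) = (j + t) + 8 = 8 + j + t)
N(n, k) = -18 + 9*n (N(n, k) = 3*(3*(-2 + n)) = 3*(-6 + 3*n) = -18 + 9*n)
h(o(-5, 0))*N(-274, 191) = (-(8 - 5 + 0))*(-18 + 9*(-274)) = (-1*3)*(-18 - 2466) = -3*(-2484) = 7452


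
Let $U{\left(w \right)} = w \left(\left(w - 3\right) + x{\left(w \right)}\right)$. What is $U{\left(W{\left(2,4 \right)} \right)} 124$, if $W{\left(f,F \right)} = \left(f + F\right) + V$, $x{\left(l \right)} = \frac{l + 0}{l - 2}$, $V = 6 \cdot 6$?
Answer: $\frac{1042902}{5} \approx 2.0858 \cdot 10^{5}$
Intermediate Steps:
$V = 36$
$x{\left(l \right)} = \frac{l}{-2 + l}$
$W{\left(f,F \right)} = 36 + F + f$ ($W{\left(f,F \right)} = \left(f + F\right) + 36 = \left(F + f\right) + 36 = 36 + F + f$)
$U{\left(w \right)} = w \left(-3 + w + \frac{w}{-2 + w}\right)$ ($U{\left(w \right)} = w \left(\left(w - 3\right) + \frac{w}{-2 + w}\right) = w \left(\left(-3 + w\right) + \frac{w}{-2 + w}\right) = w \left(-3 + w + \frac{w}{-2 + w}\right)$)
$U{\left(W{\left(2,4 \right)} \right)} 124 = \frac{\left(36 + 4 + 2\right) \left(\left(36 + 4 + 2\right) + \left(-3 + \left(36 + 4 + 2\right)\right) \left(-2 + \left(36 + 4 + 2\right)\right)\right)}{-2 + \left(36 + 4 + 2\right)} 124 = \frac{42 \left(42 + \left(-3 + 42\right) \left(-2 + 42\right)\right)}{-2 + 42} \cdot 124 = \frac{42 \left(42 + 39 \cdot 40\right)}{40} \cdot 124 = 42 \cdot \frac{1}{40} \left(42 + 1560\right) 124 = 42 \cdot \frac{1}{40} \cdot 1602 \cdot 124 = \frac{16821}{10} \cdot 124 = \frac{1042902}{5}$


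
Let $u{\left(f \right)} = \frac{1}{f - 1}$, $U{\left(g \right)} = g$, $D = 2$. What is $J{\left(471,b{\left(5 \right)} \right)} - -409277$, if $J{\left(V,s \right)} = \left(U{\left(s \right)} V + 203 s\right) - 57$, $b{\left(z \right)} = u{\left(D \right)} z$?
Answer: $412590$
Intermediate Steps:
$u{\left(f \right)} = \frac{1}{-1 + f}$
$b{\left(z \right)} = z$ ($b{\left(z \right)} = \frac{z}{-1 + 2} = \frac{z}{1} = 1 z = z$)
$J{\left(V,s \right)} = -57 + 203 s + V s$ ($J{\left(V,s \right)} = \left(s V + 203 s\right) - 57 = \left(V s + 203 s\right) - 57 = \left(203 s + V s\right) - 57 = -57 + 203 s + V s$)
$J{\left(471,b{\left(5 \right)} \right)} - -409277 = \left(-57 + 203 \cdot 5 + 471 \cdot 5\right) - -409277 = \left(-57 + 1015 + 2355\right) + 409277 = 3313 + 409277 = 412590$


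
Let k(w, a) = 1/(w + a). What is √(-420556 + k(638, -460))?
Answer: 3*I*√1480544014/178 ≈ 648.5*I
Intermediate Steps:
k(w, a) = 1/(a + w)
√(-420556 + k(638, -460)) = √(-420556 + 1/(-460 + 638)) = √(-420556 + 1/178) = √(-74858967/178) = 3*I*√1480544014/178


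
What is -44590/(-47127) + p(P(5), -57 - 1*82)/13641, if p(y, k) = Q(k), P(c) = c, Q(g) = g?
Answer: 200567179/214286469 ≈ 0.93598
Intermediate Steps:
p(y, k) = k
-44590/(-47127) + p(P(5), -57 - 1*82)/13641 = -44590/(-47127) + (-57 - 1*82)/13641 = -44590*(-1/47127) + (-57 - 82)*(1/13641) = 44590/47127 - 139*1/13641 = 44590/47127 - 139/13641 = 200567179/214286469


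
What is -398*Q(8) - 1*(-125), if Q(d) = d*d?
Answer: -25347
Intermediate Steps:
Q(d) = d²
-398*Q(8) - 1*(-125) = -398*8² - 1*(-125) = -398*64 + 125 = -25472 + 125 = -25347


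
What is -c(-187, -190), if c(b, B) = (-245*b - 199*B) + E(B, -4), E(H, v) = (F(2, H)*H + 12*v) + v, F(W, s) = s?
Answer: -119673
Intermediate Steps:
E(H, v) = H² + 13*v (E(H, v) = (H*H + 12*v) + v = (H² + 12*v) + v = H² + 13*v)
c(b, B) = -52 + B² - 245*b - 199*B (c(b, B) = (-245*b - 199*B) + (B² + 13*(-4)) = (-245*b - 199*B) + (B² - 52) = (-245*b - 199*B) + (-52 + B²) = -52 + B² - 245*b - 199*B)
-c(-187, -190) = -(-52 + (-190)² - 245*(-187) - 199*(-190)) = -(-52 + 36100 + 45815 + 37810) = -1*119673 = -119673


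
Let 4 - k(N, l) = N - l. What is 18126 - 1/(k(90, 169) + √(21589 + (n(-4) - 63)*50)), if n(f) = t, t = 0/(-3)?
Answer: 209355383/11550 - √18439/11550 ≈ 18126.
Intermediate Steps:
t = 0 (t = 0*(-⅓) = 0)
n(f) = 0
k(N, l) = 4 + l - N (k(N, l) = 4 - (N - l) = 4 + (l - N) = 4 + l - N)
18126 - 1/(k(90, 169) + √(21589 + (n(-4) - 63)*50)) = 18126 - 1/((4 + 169 - 1*90) + √(21589 + (0 - 63)*50)) = 18126 - 1/((4 + 169 - 90) + √(21589 - 63*50)) = 18126 - 1/(83 + √(21589 - 3150)) = 18126 - 1/(83 + √18439)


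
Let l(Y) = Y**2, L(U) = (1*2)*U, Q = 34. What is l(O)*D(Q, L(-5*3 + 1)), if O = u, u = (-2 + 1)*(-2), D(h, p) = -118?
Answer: -472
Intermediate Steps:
L(U) = 2*U
u = 2 (u = -1*(-2) = 2)
O = 2
l(O)*D(Q, L(-5*3 + 1)) = 2**2*(-118) = 4*(-118) = -472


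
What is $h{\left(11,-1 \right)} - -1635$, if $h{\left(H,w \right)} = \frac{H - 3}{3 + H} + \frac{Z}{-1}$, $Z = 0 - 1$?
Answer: $\frac{11456}{7} \approx 1636.6$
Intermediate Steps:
$Z = -1$
$h{\left(H,w \right)} = 1 + \frac{-3 + H}{3 + H}$ ($h{\left(H,w \right)} = \frac{H - 3}{3 + H} - \frac{1}{-1} = \frac{-3 + H}{3 + H} - -1 = \frac{-3 + H}{3 + H} + 1 = 1 + \frac{-3 + H}{3 + H}$)
$h{\left(11,-1 \right)} - -1635 = 2 \cdot 11 \frac{1}{3 + 11} - -1635 = 2 \cdot 11 \cdot \frac{1}{14} + 1635 = \frac{11}{7} + 1635 = \frac{11456}{7}$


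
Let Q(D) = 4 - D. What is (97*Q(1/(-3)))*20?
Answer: 25220/3 ≈ 8406.7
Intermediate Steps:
(97*Q(1/(-3)))*20 = (97*(4 - 1/(-3)))*20 = (97*(4 - 1*(-1/3)))*20 = (97*(4 + 1/3))*20 = (97*(13/3))*20 = (1261/3)*20 = 25220/3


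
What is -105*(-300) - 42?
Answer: 31458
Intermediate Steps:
-105*(-300) - 42 = 31500 - 42 = 31458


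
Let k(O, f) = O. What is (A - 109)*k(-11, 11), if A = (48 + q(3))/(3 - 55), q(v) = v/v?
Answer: 62887/52 ≈ 1209.4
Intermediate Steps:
q(v) = 1
A = -49/52 (A = (48 + 1)/(3 - 55) = 49/(-52) = 49*(-1/52) = -49/52 ≈ -0.94231)
(A - 109)*k(-11, 11) = (-49/52 - 109)*(-11) = -5717/52*(-11) = 62887/52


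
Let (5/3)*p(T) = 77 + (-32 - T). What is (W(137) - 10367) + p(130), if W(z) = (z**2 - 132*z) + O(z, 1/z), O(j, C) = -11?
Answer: -9744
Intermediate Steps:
p(T) = 27 - 3*T/5 (p(T) = 3*(77 + (-32 - T))/5 = 3*(45 - T)/5 = 27 - 3*T/5)
W(z) = -11 + z**2 - 132*z (W(z) = (z**2 - 132*z) - 11 = -11 + z**2 - 132*z)
(W(137) - 10367) + p(130) = ((-11 + 137**2 - 132*137) - 10367) + (27 - 3/5*130) = ((-11 + 18769 - 18084) - 10367) + (27 - 78) = (674 - 10367) - 51 = -9693 - 51 = -9744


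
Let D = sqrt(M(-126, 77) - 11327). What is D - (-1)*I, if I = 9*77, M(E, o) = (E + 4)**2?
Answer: 693 + sqrt(3557) ≈ 752.64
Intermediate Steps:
M(E, o) = (4 + E)**2
D = sqrt(3557) (D = sqrt((4 - 126)**2 - 11327) = sqrt((-122)**2 - 11327) = sqrt(14884 - 11327) = sqrt(3557) ≈ 59.641)
I = 693
D - (-1)*I = sqrt(3557) - (-1)*693 = sqrt(3557) - 1*(-693) = sqrt(3557) + 693 = 693 + sqrt(3557)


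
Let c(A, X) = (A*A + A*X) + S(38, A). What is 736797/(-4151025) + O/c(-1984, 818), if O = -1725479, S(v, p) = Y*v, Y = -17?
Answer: -2955498471427/3200022405150 ≈ -0.92359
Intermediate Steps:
S(v, p) = -17*v
c(A, X) = -646 + A² + A*X (c(A, X) = (A*A + A*X) - 17*38 = (A² + A*X) - 646 = -646 + A² + A*X)
736797/(-4151025) + O/c(-1984, 818) = 736797/(-4151025) - 1725479/(-646 + (-1984)² - 1984*818) = 736797*(-1/4151025) - 1725479/(-646 + 3936256 - 1622912) = -245599/1383675 - 1725479/2312698 = -2955498471427/3200022405150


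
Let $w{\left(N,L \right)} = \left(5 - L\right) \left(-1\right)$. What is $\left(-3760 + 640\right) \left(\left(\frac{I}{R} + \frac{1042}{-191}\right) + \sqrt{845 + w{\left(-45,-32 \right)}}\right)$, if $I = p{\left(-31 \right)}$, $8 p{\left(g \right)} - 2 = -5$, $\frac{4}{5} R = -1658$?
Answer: $\frac{2695022772}{158339} - 6240 \sqrt{202} \approx -71667.0$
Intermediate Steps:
$R = - \frac{4145}{2}$ ($R = \frac{5}{4} \left(-1658\right) = - \frac{4145}{2} \approx -2072.5$)
$p{\left(g \right)} = - \frac{3}{8}$ ($p{\left(g \right)} = \frac{1}{4} + \frac{1}{8} \left(-5\right) = \frac{1}{4} - \frac{5}{8} = - \frac{3}{8}$)
$I = - \frac{3}{8} \approx -0.375$
$w{\left(N,L \right)} = -5 + L$
$\left(-3760 + 640\right) \left(\left(\frac{I}{R} + \frac{1042}{-191}\right) + \sqrt{845 + w{\left(-45,-32 \right)}}\right) = \left(-3760 + 640\right) \left(\left(- \frac{3}{8 \left(- \frac{4145}{2}\right)} + \frac{1042}{-191}\right) + \sqrt{845 - 37}\right) = - 3120 \left(\left(\left(- \frac{3}{8}\right) \left(- \frac{2}{4145}\right) + 1042 \left(- \frac{1}{191}\right)\right) + \sqrt{845 - 37}\right) = - 3120 \left(\left(\frac{3}{16580} - \frac{1042}{191}\right) + \sqrt{808}\right) = - 3120 \left(- \frac{17275787}{3166780} + 2 \sqrt{202}\right) = \frac{2695022772}{158339} - 6240 \sqrt{202}$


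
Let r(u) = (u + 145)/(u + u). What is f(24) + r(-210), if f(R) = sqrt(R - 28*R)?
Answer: 13/84 + 18*I*sqrt(2) ≈ 0.15476 + 25.456*I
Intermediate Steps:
r(u) = (145 + u)/(2*u) (r(u) = (145 + u)/((2*u)) = (145 + u)*(1/(2*u)) = (145 + u)/(2*u))
f(R) = 3*sqrt(3)*sqrt(-R) (f(R) = sqrt(-27*R) = 3*sqrt(3)*sqrt(-R))
f(24) + r(-210) = 3*sqrt(3)*sqrt(-1*24) + (1/2)*(145 - 210)/(-210) = 3*sqrt(3)*sqrt(-24) + (1/2)*(-1/210)*(-65) = 3*sqrt(3)*(2*I*sqrt(6)) + 13/84 = 18*I*sqrt(2) + 13/84 = 13/84 + 18*I*sqrt(2)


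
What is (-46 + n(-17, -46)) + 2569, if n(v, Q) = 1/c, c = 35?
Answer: 88306/35 ≈ 2523.0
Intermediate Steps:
n(v, Q) = 1/35
(-46 + n(-17, -46)) + 2569 = (-46 + 1/35) + 2569 = -1609/35 + 2569 = 88306/35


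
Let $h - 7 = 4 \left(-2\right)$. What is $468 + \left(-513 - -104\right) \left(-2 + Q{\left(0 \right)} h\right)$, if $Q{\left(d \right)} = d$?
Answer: $1286$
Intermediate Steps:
$h = -1$ ($h = 7 + 4 \left(-2\right) = 7 - 8 = -1$)
$468 + \left(-513 - -104\right) \left(-2 + Q{\left(0 \right)} h\right) = 468 + \left(-513 - -104\right) \left(-2 + 0 \left(-1\right)\right) = 468 + \left(-513 + 104\right) \left(-2 + 0\right) = 468 - -818 = 468 + 818 = 1286$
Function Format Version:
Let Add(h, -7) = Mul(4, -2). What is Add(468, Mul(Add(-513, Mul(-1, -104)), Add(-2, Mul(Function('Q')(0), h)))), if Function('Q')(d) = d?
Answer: 1286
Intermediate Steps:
h = -1 (h = Add(7, Mul(4, -2)) = Add(7, -8) = -1)
Add(468, Mul(Add(-513, Mul(-1, -104)), Add(-2, Mul(Function('Q')(0), h)))) = Add(468, Mul(Add(-513, Mul(-1, -104)), Add(-2, Mul(0, -1)))) = Add(468, Mul(Add(-513, 104), Add(-2, 0))) = Add(468, Mul(-409, -2)) = Add(468, 818) = 1286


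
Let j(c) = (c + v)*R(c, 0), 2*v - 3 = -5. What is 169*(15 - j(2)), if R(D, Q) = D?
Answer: 2197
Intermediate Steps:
v = -1 (v = 3/2 + (1/2)*(-5) = 3/2 - 5/2 = -1)
j(c) = c*(-1 + c) (j(c) = (c - 1)*c = (-1 + c)*c = c*(-1 + c))
169*(15 - j(2)) = 169*(15 - 2*(-1 + 2)) = 169*(15 - 2) = 169*13 = 2197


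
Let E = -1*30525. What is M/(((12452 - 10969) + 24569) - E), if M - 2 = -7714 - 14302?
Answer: -7338/18859 ≈ -0.38910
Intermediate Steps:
E = -30525
M = -22014 (M = 2 + (-7714 - 14302) = 2 - 22016 = -22014)
M/(((12452 - 10969) + 24569) - E) = -22014/(((12452 - 10969) + 24569) - 1*(-30525)) = -22014/((1483 + 24569) + 30525) = -22014/(26052 + 30525) = -22014/56577 = -22014*1/56577 = -7338/18859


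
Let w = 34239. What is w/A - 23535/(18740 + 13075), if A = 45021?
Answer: 220330/10609949 ≈ 0.020766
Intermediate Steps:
w/A - 23535/(18740 + 13075) = 34239/45021 - 23535/(18740 + 13075) = 34239*(1/45021) - 23535/31815 = 11413/15007 - 23535*1/31815 = 11413/15007 - 523/707 = 220330/10609949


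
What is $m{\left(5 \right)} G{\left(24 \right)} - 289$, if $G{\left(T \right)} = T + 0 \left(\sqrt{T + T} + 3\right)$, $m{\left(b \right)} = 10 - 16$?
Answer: $-433$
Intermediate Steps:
$m{\left(b \right)} = -6$
$G{\left(T \right)} = T$ ($G{\left(T \right)} = T + 0 \left(\sqrt{2 T} + 3\right) = T + 0 \left(\sqrt{2} \sqrt{T} + 3\right) = T + 0 \left(3 + \sqrt{2} \sqrt{T}\right) = T + 0 = T$)
$m{\left(5 \right)} G{\left(24 \right)} - 289 = \left(-6\right) 24 - 289 = -144 - 289 = -433$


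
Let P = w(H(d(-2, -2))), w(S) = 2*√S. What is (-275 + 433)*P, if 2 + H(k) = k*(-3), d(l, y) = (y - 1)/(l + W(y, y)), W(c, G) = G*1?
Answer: 158*I*√17 ≈ 651.45*I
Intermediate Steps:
W(c, G) = G
d(l, y) = (-1 + y)/(l + y) (d(l, y) = (y - 1)/(l + y) = (-1 + y)/(l + y))
H(k) = -2 - 3*k (H(k) = -2 + k*(-3) = -2 - 3*k)
P = I*√17 (P = 2*√(-2 - 3*(-1 - 2)/(-2 - 2)) = 2*√(-2 - 3*(-3)/(-4)) = 2*√(-2 - (-3)*(-3)/4) = 2*√(-2 - 3*¾) = 2*√(-2 - 9/4) = 2*√(-17/4) = 2*(I*√17/2) = I*√17 ≈ 4.1231*I)
(-275 + 433)*P = (-275 + 433)*(I*√17) = 158*(I*√17) = 158*I*√17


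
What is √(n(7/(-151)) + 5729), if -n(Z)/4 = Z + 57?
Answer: √125432529/151 ≈ 74.170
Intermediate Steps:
n(Z) = -228 - 4*Z (n(Z) = -4*(Z + 57) = -4*(57 + Z) = -228 - 4*Z)
√(n(7/(-151)) + 5729) = √((-228 - 28/(-151)) + 5729) = √((-228 - 28*(-1)/151) + 5729) = √((-228 - 4*(-7/151)) + 5729) = √((-228 + 28/151) + 5729) = √(-34400/151 + 5729) = √(830679/151) = √125432529/151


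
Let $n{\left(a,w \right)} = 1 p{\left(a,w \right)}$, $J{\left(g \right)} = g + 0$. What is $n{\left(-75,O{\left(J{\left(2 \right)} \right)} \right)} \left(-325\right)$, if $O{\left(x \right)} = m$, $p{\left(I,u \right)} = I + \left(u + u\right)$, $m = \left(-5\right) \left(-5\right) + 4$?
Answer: $5525$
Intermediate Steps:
$J{\left(g \right)} = g$
$m = 29$ ($m = 25 + 4 = 29$)
$p{\left(I,u \right)} = I + 2 u$
$O{\left(x \right)} = 29$
$n{\left(a,w \right)} = a + 2 w$ ($n{\left(a,w \right)} = 1 \left(a + 2 w\right) = a + 2 w$)
$n{\left(-75,O{\left(J{\left(2 \right)} \right)} \right)} \left(-325\right) = \left(-75 + 2 \cdot 29\right) \left(-325\right) = \left(-75 + 58\right) \left(-325\right) = \left(-17\right) \left(-325\right) = 5525$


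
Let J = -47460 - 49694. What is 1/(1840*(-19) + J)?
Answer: -1/132114 ≈ -7.5692e-6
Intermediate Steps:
J = -97154
1/(1840*(-19) + J) = 1/(1840*(-19) - 97154) = 1/(-34960 - 97154) = 1/(-132114) = -1/132114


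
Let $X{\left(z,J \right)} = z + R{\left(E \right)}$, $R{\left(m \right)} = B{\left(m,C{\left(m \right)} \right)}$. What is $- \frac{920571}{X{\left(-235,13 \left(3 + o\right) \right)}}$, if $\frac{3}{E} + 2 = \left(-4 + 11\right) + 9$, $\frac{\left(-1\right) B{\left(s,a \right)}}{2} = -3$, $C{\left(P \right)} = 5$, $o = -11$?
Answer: $\frac{920571}{229} \approx 4020.0$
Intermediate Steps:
$B{\left(s,a \right)} = 6$ ($B{\left(s,a \right)} = \left(-2\right) \left(-3\right) = 6$)
$E = \frac{3}{14}$ ($E = \frac{3}{-2 + \left(\left(-4 + 11\right) + 9\right)} = \frac{3}{-2 + \left(7 + 9\right)} = \frac{3}{-2 + 16} = \frac{3}{14} \approx 0.21429$)
$R{\left(m \right)} = 6$
$X{\left(z,J \right)} = 6 + z$ ($X{\left(z,J \right)} = z + 6 = 6 + z$)
$- \frac{920571}{X{\left(-235,13 \left(3 + o\right) \right)}} = - \frac{920571}{6 - 235} = - \frac{920571}{-229} = \left(-920571\right) \left(- \frac{1}{229}\right) = \frac{920571}{229}$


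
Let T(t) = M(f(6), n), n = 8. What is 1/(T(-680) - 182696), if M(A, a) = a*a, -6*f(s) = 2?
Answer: -1/182632 ≈ -5.4755e-6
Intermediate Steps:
f(s) = -1/3 (f(s) = -1/6*2 = -1/3)
M(A, a) = a**2
T(t) = 64 (T(t) = 8**2 = 64)
1/(T(-680) - 182696) = 1/(64 - 182696) = 1/(-182632) = -1/182632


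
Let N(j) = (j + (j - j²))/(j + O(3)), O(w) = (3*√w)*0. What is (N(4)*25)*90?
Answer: -4500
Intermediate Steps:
O(w) = 0
N(j) = (-j² + 2*j)/j (N(j) = (j + (j - j²))/(j + 0) = (-j² + 2*j)/j)
(N(4)*25)*90 = ((2 - 1*4)*25)*90 = ((2 - 4)*25)*90 = -2*25*90 = -50*90 = -4500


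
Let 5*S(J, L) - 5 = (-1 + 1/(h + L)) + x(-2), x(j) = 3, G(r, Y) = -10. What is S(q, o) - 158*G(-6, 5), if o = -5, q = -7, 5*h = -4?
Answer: 229298/145 ≈ 1581.4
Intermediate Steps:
h = -⅘ (h = (⅕)*(-4) = -⅘ ≈ -0.80000)
S(J, L) = 7/5 + 1/(5*(-⅘ + L)) (S(J, L) = 1 + ((-1 + 1/(-⅘ + L)) + 3)/5 = 1 + (2 + 1/(-⅘ + L))/5 = 1 + (⅖ + 1/(5*(-⅘ + L))) = 7/5 + 1/(5*(-⅘ + L)))
S(q, o) - 158*G(-6, 5) = (-23 + 35*(-5))/(5*(-4 + 5*(-5))) - 158*(-10) = (-23 - 175)/(5*(-4 - 25)) + 1580 = (⅕)*(-198)/(-29) + 1580 = (⅕)*(-1/29)*(-198) + 1580 = 198/145 + 1580 = 229298/145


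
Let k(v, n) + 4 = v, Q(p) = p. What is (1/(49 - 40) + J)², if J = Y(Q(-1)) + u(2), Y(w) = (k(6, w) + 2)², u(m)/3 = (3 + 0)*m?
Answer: 94249/81 ≈ 1163.6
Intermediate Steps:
u(m) = 9*m (u(m) = 3*((3 + 0)*m) = 3*(3*m) = 9*m)
k(v, n) = -4 + v
Y(w) = 16 (Y(w) = ((-4 + 6) + 2)² = (2 + 2)² = 4² = 16)
J = 34 (J = 16 + 9*2 = 16 + 18 = 34)
(1/(49 - 40) + J)² = (1/(49 - 40) + 34)² = (1/9 + 34)² = (⅑ + 34)² = (307/9)² = 94249/81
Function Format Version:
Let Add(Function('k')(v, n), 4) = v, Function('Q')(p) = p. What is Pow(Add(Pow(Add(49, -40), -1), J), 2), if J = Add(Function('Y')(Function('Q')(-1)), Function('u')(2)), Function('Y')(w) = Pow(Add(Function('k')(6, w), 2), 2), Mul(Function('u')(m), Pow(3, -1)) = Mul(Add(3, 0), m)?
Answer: Rational(94249, 81) ≈ 1163.6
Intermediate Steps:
Function('u')(m) = Mul(9, m) (Function('u')(m) = Mul(3, Mul(Add(3, 0), m)) = Mul(3, Mul(3, m)) = Mul(9, m))
Function('k')(v, n) = Add(-4, v)
Function('Y')(w) = 16 (Function('Y')(w) = Pow(Add(Add(-4, 6), 2), 2) = Pow(Add(2, 2), 2) = Pow(4, 2) = 16)
J = 34 (J = Add(16, Mul(9, 2)) = Add(16, 18) = 34)
Pow(Add(Pow(Add(49, -40), -1), J), 2) = Pow(Add(Pow(Add(49, -40), -1), 34), 2) = Pow(Add(Pow(9, -1), 34), 2) = Pow(Add(Rational(1, 9), 34), 2) = Pow(Rational(307, 9), 2) = Rational(94249, 81)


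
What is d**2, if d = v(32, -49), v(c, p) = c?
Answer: 1024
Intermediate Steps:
d = 32
d**2 = 32**2 = 1024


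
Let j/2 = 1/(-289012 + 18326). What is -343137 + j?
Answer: -46441190992/135343 ≈ -3.4314e+5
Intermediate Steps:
j = -1/135343 (j = 2/(-289012 + 18326) = 2/(-270686) = 2*(-1/270686) = -1/135343 ≈ -7.3886e-6)
-343137 + j = -343137 - 1/135343 = -46441190992/135343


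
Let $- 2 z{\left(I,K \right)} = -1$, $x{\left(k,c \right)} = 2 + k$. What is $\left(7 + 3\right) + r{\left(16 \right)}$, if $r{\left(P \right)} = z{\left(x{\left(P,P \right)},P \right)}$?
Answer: $\frac{21}{2} \approx 10.5$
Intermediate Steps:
$z{\left(I,K \right)} = \frac{1}{2}$ ($z{\left(I,K \right)} = \left(- \frac{1}{2}\right) \left(-1\right) = \frac{1}{2}$)
$r{\left(P \right)} = \frac{1}{2}$
$\left(7 + 3\right) + r{\left(16 \right)} = \left(7 + 3\right) + \frac{1}{2} = 10 + \frac{1}{2} = \frac{21}{2}$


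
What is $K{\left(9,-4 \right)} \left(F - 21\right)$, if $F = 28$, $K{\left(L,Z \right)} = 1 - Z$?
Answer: $35$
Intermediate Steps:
$K{\left(9,-4 \right)} \left(F - 21\right) = \left(1 - -4\right) \left(28 - 21\right) = \left(1 + 4\right) 7 = 5 \cdot 7 = 35$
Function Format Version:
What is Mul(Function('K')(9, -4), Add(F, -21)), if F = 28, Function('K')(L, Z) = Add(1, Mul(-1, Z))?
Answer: 35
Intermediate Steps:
Mul(Function('K')(9, -4), Add(F, -21)) = Mul(Add(1, Mul(-1, -4)), Add(28, -21)) = Mul(Add(1, 4), 7) = Mul(5, 7) = 35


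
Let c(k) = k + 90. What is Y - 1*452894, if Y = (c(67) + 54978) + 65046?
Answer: -332713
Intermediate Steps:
c(k) = 90 + k
Y = 120181 (Y = ((90 + 67) + 54978) + 65046 = (157 + 54978) + 65046 = 55135 + 65046 = 120181)
Y - 1*452894 = 120181 - 1*452894 = 120181 - 452894 = -332713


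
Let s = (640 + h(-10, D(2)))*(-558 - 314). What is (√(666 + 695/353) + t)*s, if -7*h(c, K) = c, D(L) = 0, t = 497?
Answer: -277984880 - 3915280*√83234929/2471 ≈ -2.9244e+8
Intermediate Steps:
h(c, K) = -c/7
s = -3915280/7 (s = (640 - ⅐*(-10))*(-558 - 314) = (640 + 10/7)*(-872) = (4490/7)*(-872) = -3915280/7 ≈ -5.5933e+5)
(√(666 + 695/353) + t)*s = (√(666 + 695/353) + 497)*(-3915280/7) = (√(235793/353) + 497)*(-3915280/7) = (√83234929/353 + 497)*(-3915280/7) = (497 + √83234929/353)*(-3915280/7) = -277984880 - 3915280*√83234929/2471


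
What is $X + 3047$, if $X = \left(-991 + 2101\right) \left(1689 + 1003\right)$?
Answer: $2991167$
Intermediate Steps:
$X = 2988120$ ($X = 1110 \cdot 2692 = 2988120$)
$X + 3047 = 2988120 + 3047 = 2991167$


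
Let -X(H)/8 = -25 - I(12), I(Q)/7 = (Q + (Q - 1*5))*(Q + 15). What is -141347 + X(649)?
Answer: -112419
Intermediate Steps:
I(Q) = 7*(-5 + 2*Q)*(15 + Q) (I(Q) = 7*((Q + (Q - 1*5))*(Q + 15)) = 7*((Q + (Q - 5))*(15 + Q)) = 7*((Q + (-5 + Q))*(15 + Q)) = 7*((-5 + 2*Q)*(15 + Q)) = 7*(-5 + 2*Q)*(15 + Q))
X(H) = 28928 (X(H) = -8*(-25 - (-525 + 14*12**2 + 175*12)) = -8*(-25 - (-525 + 14*144 + 2100)) = -8*(-25 - (-525 + 2016 + 2100)) = -8*(-25 - 1*3591) = -8*(-25 - 3591) = -8*(-3616) = 28928)
-141347 + X(649) = -141347 + 28928 = -112419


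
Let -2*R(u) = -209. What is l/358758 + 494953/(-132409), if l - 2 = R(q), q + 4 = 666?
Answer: -118369497877/31668525348 ≈ -3.7378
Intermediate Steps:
q = 662 (q = -4 + 666 = 662)
R(u) = 209/2 (R(u) = -½*(-209) = 209/2)
l = 213/2 (l = 2 + 209/2 = 213/2 ≈ 106.50)
l/358758 + 494953/(-132409) = (213/2)/358758 + 494953/(-132409) = (213/2)*(1/358758) + 494953*(-1/132409) = 71/239172 - 494953/132409 = -118369497877/31668525348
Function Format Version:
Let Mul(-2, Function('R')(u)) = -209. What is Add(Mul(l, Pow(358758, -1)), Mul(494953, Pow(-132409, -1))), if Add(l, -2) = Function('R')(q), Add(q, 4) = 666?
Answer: Rational(-118369497877, 31668525348) ≈ -3.7378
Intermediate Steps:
q = 662 (q = Add(-4, 666) = 662)
Function('R')(u) = Rational(209, 2) (Function('R')(u) = Mul(Rational(-1, 2), -209) = Rational(209, 2))
l = Rational(213, 2) (l = Add(2, Rational(209, 2)) = Rational(213, 2) ≈ 106.50)
Add(Mul(l, Pow(358758, -1)), Mul(494953, Pow(-132409, -1))) = Add(Mul(Rational(213, 2), Pow(358758, -1)), Mul(494953, Pow(-132409, -1))) = Add(Mul(Rational(213, 2), Rational(1, 358758)), Mul(494953, Rational(-1, 132409))) = Add(Rational(71, 239172), Rational(-494953, 132409)) = Rational(-118369497877, 31668525348)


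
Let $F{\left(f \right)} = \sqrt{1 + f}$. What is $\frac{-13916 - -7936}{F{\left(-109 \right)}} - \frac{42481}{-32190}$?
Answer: $\frac{42481}{32190} + \frac{2990 i \sqrt{3}}{9} \approx 1.3197 + 575.43 i$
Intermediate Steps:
$\frac{-13916 - -7936}{F{\left(-109 \right)}} - \frac{42481}{-32190} = \frac{-13916 - -7936}{\sqrt{1 - 109}} - \frac{42481}{-32190} = \frac{-13916 + 7936}{\sqrt{-108}} - - \frac{42481}{32190} = - \frac{5980}{6 i \sqrt{3}} + \frac{42481}{32190} = - 5980 \left(- \frac{i \sqrt{3}}{18}\right) + \frac{42481}{32190} = \frac{2990 i \sqrt{3}}{9} + \frac{42481}{32190} = \frac{42481}{32190} + \frac{2990 i \sqrt{3}}{9}$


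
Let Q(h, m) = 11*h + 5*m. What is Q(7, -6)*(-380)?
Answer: -17860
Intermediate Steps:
Q(h, m) = 5*m + 11*h
Q(7, -6)*(-380) = (5*(-6) + 11*7)*(-380) = (-30 + 77)*(-380) = 47*(-380) = -17860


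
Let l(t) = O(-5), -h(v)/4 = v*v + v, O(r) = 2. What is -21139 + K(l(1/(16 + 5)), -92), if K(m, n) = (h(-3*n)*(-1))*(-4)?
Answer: -1244371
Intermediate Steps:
h(v) = -4*v - 4*v² (h(v) = -4*(v*v + v) = -4*(v² + v) = -4*(v + v²) = -4*v - 4*v²)
l(t) = 2
K(m, n) = 48*n*(1 - 3*n) (K(m, n) = (-4*(-3*n)*(1 - 3*n)*(-1))*(-4) = ((12*n*(1 - 3*n))*(-1))*(-4) = -12*n*(1 - 3*n)*(-4) = 48*n*(1 - 3*n))
-21139 + K(l(1/(16 + 5)), -92) = -21139 + 48*(-92)*(1 - 3*(-92)) = -21139 + 48*(-92)*(1 + 276) = -21139 + 48*(-92)*277 = -21139 - 1223232 = -1244371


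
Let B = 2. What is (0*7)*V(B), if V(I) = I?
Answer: 0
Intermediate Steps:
(0*7)*V(B) = (0*7)*2 = 0*2 = 0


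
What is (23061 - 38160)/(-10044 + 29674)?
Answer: -15099/19630 ≈ -0.76918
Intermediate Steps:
(23061 - 38160)/(-10044 + 29674) = -15099/19630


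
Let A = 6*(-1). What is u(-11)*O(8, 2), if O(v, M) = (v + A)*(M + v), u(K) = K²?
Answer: 2420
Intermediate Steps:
A = -6
O(v, M) = (-6 + v)*(M + v) (O(v, M) = (v - 6)*(M + v) = (-6 + v)*(M + v))
u(-11)*O(8, 2) = (-11)²*(8² - 6*2 - 6*8 + 2*8) = 121*(64 - 12 - 48 + 16) = 121*20 = 2420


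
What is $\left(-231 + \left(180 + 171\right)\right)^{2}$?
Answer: $14400$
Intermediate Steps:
$\left(-231 + \left(180 + 171\right)\right)^{2} = \left(-231 + 351\right)^{2} = 120^{2} = 14400$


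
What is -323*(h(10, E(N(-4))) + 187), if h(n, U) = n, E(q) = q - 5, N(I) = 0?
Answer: -63631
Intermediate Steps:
E(q) = -5 + q
-323*(h(10, E(N(-4))) + 187) = -323*(10 + 187) = -323*197 = -63631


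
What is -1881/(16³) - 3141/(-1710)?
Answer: 536057/389120 ≈ 1.3776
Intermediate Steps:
-1881/(16³) - 3141/(-1710) = -1881/4096 - 3141*(-1/1710) = -1881*1/4096 + 349/190 = -1881/4096 + 349/190 = 536057/389120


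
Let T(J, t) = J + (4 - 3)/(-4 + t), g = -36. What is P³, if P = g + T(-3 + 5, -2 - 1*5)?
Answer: -52734375/1331 ≈ -39620.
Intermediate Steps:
T(J, t) = J + 1/(-4 + t)
P = -375/11 (P = -36 + (1 - 4*(-3 + 5) + (-3 + 5)*(-2 - 1*5))/(-4 + (-2 - 1*5)) = -36 + (1 - 4*2 + 2*(-2 - 5))/(-4 + (-2 - 5)) = -36 + (1 - 8 + 2*(-7))/(-4 - 7) = -36 + (1 - 8 - 14)/(-11) = -36 - 1/11*(-21) = -36 + 21/11 = -375/11 ≈ -34.091)
P³ = (-375/11)³ = -52734375/1331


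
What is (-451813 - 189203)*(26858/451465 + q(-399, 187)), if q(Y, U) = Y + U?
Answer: 61334796741552/451465 ≈ 1.3586e+8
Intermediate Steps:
q(Y, U) = U + Y
(-451813 - 189203)*(26858/451465 + q(-399, 187)) = (-451813 - 189203)*(26858/451465 + (187 - 399)) = -641016*(26858*(1/451465) - 212) = -641016*(26858/451465 - 212) = -641016*(-95683722/451465) = 61334796741552/451465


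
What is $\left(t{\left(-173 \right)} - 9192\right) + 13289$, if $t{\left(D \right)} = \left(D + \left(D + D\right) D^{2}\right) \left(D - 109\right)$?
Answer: $2920285271$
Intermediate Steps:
$t{\left(D \right)} = \left(-109 + D\right) \left(D + 2 D^{3}\right)$ ($t{\left(D \right)} = \left(D + 2 D D^{2}\right) \left(-109 + D\right) = \left(D + 2 D^{3}\right) \left(-109 + D\right) = \left(-109 + D\right) \left(D + 2 D^{3}\right)$)
$\left(t{\left(-173 \right)} - 9192\right) + 13289 = \left(- 173 \left(-109 - 173 - 218 \left(-173\right)^{2} + 2 \left(-173\right)^{3}\right) - 9192\right) + 13289 = \left(- 173 \left(-109 - 173 - 6524522 + 2 \left(-5177717\right)\right) - 9192\right) + 13289 = \left(- 173 \left(-109 - 173 - 6524522 - 10355434\right) - 9192\right) + 13289 = \left(\left(-173\right) \left(-16880238\right) - 9192\right) + 13289 = \left(2920281174 - 9192\right) + 13289 = 2920271982 + 13289 = 2920285271$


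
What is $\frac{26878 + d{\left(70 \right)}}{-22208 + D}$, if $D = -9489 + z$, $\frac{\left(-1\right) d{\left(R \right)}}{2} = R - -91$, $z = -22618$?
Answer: $- \frac{8852}{18105} \approx -0.48893$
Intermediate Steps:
$d{\left(R \right)} = -182 - 2 R$ ($d{\left(R \right)} = - 2 \left(R - -91\right) = - 2 \left(R + 91\right) = - 2 \left(91 + R\right) = -182 - 2 R$)
$D = -32107$ ($D = -9489 - 22618 = -32107$)
$\frac{26878 + d{\left(70 \right)}}{-22208 + D} = \frac{26878 - 322}{-22208 - 32107} = \frac{26878 - 322}{-54315} = \left(26878 - 322\right) \left(- \frac{1}{54315}\right) = 26556 \left(- \frac{1}{54315}\right) = - \frac{8852}{18105}$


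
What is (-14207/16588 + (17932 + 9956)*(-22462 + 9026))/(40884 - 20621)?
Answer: -6215576164991/336122644 ≈ -18492.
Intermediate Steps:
(-14207/16588 + (17932 + 9956)*(-22462 + 9026))/(40884 - 20621) = (-14207*1/16588 + 27888*(-13436))/20263 = (-14207/16588 - 374703168)*(1/20263) = -6215576164991/16588*1/20263 = -6215576164991/336122644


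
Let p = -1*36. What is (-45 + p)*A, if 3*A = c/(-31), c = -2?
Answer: -54/31 ≈ -1.7419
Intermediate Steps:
A = 2/93 (A = (-2/(-31))/3 = (-2*(-1/31))/3 = (⅓)*(2/31) = 2/93 ≈ 0.021505)
p = -36
(-45 + p)*A = (-45 - 36)*(2/93) = -81*2/93 = -54/31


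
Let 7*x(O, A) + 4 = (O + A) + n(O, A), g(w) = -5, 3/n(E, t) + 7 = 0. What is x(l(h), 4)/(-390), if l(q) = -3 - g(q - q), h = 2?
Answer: -11/19110 ≈ -0.00057562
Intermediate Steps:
n(E, t) = -3/7 (n(E, t) = 3/(-7 + 0) = 3/(-7) = 3*(-⅐) = -3/7)
l(q) = 2 (l(q) = -3 - 1*(-5) = -3 + 5 = 2)
x(O, A) = -31/49 + A/7 + O/7 (x(O, A) = -4/7 + ((O + A) - 3/7)/7 = -4/7 + ((A + O) - 3/7)/7 = -4/7 + (-3/7 + A + O)/7 = -4/7 + (-3/49 + A/7 + O/7) = -31/49 + A/7 + O/7)
x(l(h), 4)/(-390) = (-31/49 + (⅐)*4 + (⅐)*2)/(-390) = (-31/49 + 4/7 + 2/7)*(-1/390) = (11/49)*(-1/390) = -11/19110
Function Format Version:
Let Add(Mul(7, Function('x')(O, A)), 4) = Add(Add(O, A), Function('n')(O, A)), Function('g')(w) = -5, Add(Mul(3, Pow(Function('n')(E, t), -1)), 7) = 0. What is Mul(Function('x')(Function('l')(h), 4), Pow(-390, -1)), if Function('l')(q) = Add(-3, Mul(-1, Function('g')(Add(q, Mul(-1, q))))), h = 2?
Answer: Rational(-11, 19110) ≈ -0.00057562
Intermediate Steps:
Function('n')(E, t) = Rational(-3, 7) (Function('n')(E, t) = Mul(3, Pow(Add(-7, 0), -1)) = Mul(3, Pow(-7, -1)) = Mul(3, Rational(-1, 7)) = Rational(-3, 7))
Function('l')(q) = 2 (Function('l')(q) = Add(-3, Mul(-1, -5)) = Add(-3, 5) = 2)
Function('x')(O, A) = Add(Rational(-31, 49), Mul(Rational(1, 7), A), Mul(Rational(1, 7), O)) (Function('x')(O, A) = Add(Rational(-4, 7), Mul(Rational(1, 7), Add(Add(O, A), Rational(-3, 7)))) = Add(Rational(-4, 7), Mul(Rational(1, 7), Add(Add(A, O), Rational(-3, 7)))) = Add(Rational(-4, 7), Mul(Rational(1, 7), Add(Rational(-3, 7), A, O))) = Add(Rational(-4, 7), Add(Rational(-3, 49), Mul(Rational(1, 7), A), Mul(Rational(1, 7), O))) = Add(Rational(-31, 49), Mul(Rational(1, 7), A), Mul(Rational(1, 7), O)))
Mul(Function('x')(Function('l')(h), 4), Pow(-390, -1)) = Mul(Add(Rational(-31, 49), Mul(Rational(1, 7), 4), Mul(Rational(1, 7), 2)), Pow(-390, -1)) = Mul(Add(Rational(-31, 49), Rational(4, 7), Rational(2, 7)), Rational(-1, 390)) = Mul(Rational(11, 49), Rational(-1, 390)) = Rational(-11, 19110)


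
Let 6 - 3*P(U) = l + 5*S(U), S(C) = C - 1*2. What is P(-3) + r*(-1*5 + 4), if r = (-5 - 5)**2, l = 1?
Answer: -90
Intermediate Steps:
S(C) = -2 + C (S(C) = C - 2 = -2 + C)
r = 100 (r = (-10)**2 = 100)
P(U) = 5 - 5*U/3 (P(U) = 2 - (1 + 5*(-2 + U))/3 = 2 - (1 + (-10 + 5*U))/3 = 2 - (-9 + 5*U)/3 = 2 + (3 - 5*U/3) = 5 - 5*U/3)
P(-3) + r*(-1*5 + 4) = (5 - 5/3*(-3)) + 100*(-1*5 + 4) = (5 + 5) + 100*(-5 + 4) = 10 + 100*(-1) = 10 - 100 = -90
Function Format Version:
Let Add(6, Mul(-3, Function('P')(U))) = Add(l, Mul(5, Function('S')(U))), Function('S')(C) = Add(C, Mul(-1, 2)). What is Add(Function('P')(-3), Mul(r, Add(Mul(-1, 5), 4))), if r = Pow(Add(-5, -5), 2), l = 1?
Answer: -90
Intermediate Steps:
Function('S')(C) = Add(-2, C) (Function('S')(C) = Add(C, -2) = Add(-2, C))
r = 100 (r = Pow(-10, 2) = 100)
Function('P')(U) = Add(5, Mul(Rational(-5, 3), U)) (Function('P')(U) = Add(2, Mul(Rational(-1, 3), Add(1, Mul(5, Add(-2, U))))) = Add(2, Mul(Rational(-1, 3), Add(1, Add(-10, Mul(5, U))))) = Add(2, Mul(Rational(-1, 3), Add(-9, Mul(5, U)))) = Add(2, Add(3, Mul(Rational(-5, 3), U))) = Add(5, Mul(Rational(-5, 3), U)))
Add(Function('P')(-3), Mul(r, Add(Mul(-1, 5), 4))) = Add(Add(5, Mul(Rational(-5, 3), -3)), Mul(100, Add(Mul(-1, 5), 4))) = Add(Add(5, 5), Mul(100, Add(-5, 4))) = Add(10, Mul(100, -1)) = Add(10, -100) = -90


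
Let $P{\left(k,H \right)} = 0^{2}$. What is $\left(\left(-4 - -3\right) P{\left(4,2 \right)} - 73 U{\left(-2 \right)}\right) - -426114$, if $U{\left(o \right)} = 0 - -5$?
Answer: $425749$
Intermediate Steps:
$P{\left(k,H \right)} = 0$
$U{\left(o \right)} = 5$ ($U{\left(o \right)} = 0 + 5 = 5$)
$\left(\left(-4 - -3\right) P{\left(4,2 \right)} - 73 U{\left(-2 \right)}\right) - -426114 = \left(\left(-4 - -3\right) 0 - 365\right) - -426114 = \left(\left(-4 + 3\right) 0 - 365\right) + 426114 = \left(\left(-1\right) 0 - 365\right) + 426114 = \left(0 - 365\right) + 426114 = -365 + 426114 = 425749$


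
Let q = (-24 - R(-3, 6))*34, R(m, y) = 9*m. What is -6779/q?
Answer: -6779/102 ≈ -66.461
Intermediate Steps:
q = 102 (q = (-24 - 9*(-3))*34 = (-24 - 1*(-27))*34 = (-24 + 27)*34 = 3*34 = 102)
-6779/q = -6779/102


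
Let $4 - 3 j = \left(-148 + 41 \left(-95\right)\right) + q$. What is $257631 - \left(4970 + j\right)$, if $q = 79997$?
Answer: $\frac{833933}{3} \approx 2.7798 \cdot 10^{5}$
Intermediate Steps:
$j = - \frac{75950}{3}$ ($j = \frac{4}{3} - \frac{\left(-148 + 41 \left(-95\right)\right) + 79997}{3} = \frac{4}{3} - \frac{\left(-148 - 3895\right) + 79997}{3} = \frac{4}{3} - \frac{-4043 + 79997}{3} = \frac{4}{3} - 25318 = - \frac{75950}{3} \approx -25317.0$)
$257631 - \left(4970 + j\right) = 257631 - \left(4970 - \frac{75950}{3}\right) = 257631 - - \frac{61040}{3} = 257631 + \frac{61040}{3} = \frac{833933}{3}$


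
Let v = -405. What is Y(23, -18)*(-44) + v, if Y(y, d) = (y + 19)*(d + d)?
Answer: 66123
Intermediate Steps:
Y(y, d) = 2*d*(19 + y) (Y(y, d) = (19 + y)*(2*d) = 2*d*(19 + y))
Y(23, -18)*(-44) + v = (2*(-18)*(19 + 23))*(-44) - 405 = (2*(-18)*42)*(-44) - 405 = -1512*(-44) - 405 = 66528 - 405 = 66123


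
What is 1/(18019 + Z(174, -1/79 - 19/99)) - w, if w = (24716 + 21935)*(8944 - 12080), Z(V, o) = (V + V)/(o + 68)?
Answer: 349537731912707917/2389225010 ≈ 1.4630e+8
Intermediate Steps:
Z(V, o) = 2*V/(68 + o) (Z(V, o) = (2*V)/(68 + o) = 2*V/(68 + o))
w = -146297536 (w = 46651*(-3136) = -146297536)
1/(18019 + Z(174, -1/79 - 19/99)) - w = 1/(18019 + 2*174/(68 + (-1/79 - 19/99))) - 1*(-146297536) = 1/(18019 + 2*174/(68 + (-1*1/79 - 19*1/99))) + 146297536 = 1/(18019 + 2*174/(68 + (-1/79 - 19/99))) + 146297536 = 1/(18019 + 2*174/(68 - 1600/7821)) + 146297536 = 1/(18019 + 2*174/(530228/7821)) + 146297536 = 1/(18019 + 2*174*(7821/530228)) + 146297536 = 1/(18019 + 680427/132557) + 146297536 = 1/(2389225010/132557) + 146297536 = 132557/2389225010 + 146297536 = 349537731912707917/2389225010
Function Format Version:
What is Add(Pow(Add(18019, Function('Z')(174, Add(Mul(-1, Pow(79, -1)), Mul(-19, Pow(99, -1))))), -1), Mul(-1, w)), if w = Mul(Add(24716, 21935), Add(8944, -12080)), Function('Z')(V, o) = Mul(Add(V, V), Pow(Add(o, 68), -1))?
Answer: Rational(349537731912707917, 2389225010) ≈ 1.4630e+8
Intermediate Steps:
Function('Z')(V, o) = Mul(2, V, Pow(Add(68, o), -1)) (Function('Z')(V, o) = Mul(Mul(2, V), Pow(Add(68, o), -1)) = Mul(2, V, Pow(Add(68, o), -1)))
w = -146297536 (w = Mul(46651, -3136) = -146297536)
Add(Pow(Add(18019, Function('Z')(174, Add(Mul(-1, Pow(79, -1)), Mul(-19, Pow(99, -1))))), -1), Mul(-1, w)) = Add(Pow(Add(18019, Mul(2, 174, Pow(Add(68, Add(Mul(-1, Pow(79, -1)), Mul(-19, Pow(99, -1)))), -1))), -1), Mul(-1, -146297536)) = Add(Pow(Add(18019, Mul(2, 174, Pow(Add(68, Add(Mul(-1, Rational(1, 79)), Mul(-19, Rational(1, 99)))), -1))), -1), 146297536) = Add(Pow(Add(18019, Mul(2, 174, Pow(Add(68, Add(Rational(-1, 79), Rational(-19, 99))), -1))), -1), 146297536) = Add(Pow(Add(18019, Mul(2, 174, Pow(Add(68, Rational(-1600, 7821)), -1))), -1), 146297536) = Add(Pow(Add(18019, Mul(2, 174, Pow(Rational(530228, 7821), -1))), -1), 146297536) = Add(Pow(Add(18019, Mul(2, 174, Rational(7821, 530228))), -1), 146297536) = Add(Pow(Add(18019, Rational(680427, 132557)), -1), 146297536) = Add(Pow(Rational(2389225010, 132557), -1), 146297536) = Add(Rational(132557, 2389225010), 146297536) = Rational(349537731912707917, 2389225010)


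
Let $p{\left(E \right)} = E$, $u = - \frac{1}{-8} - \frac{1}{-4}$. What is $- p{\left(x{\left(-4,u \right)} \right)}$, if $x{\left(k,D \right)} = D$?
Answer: $- \frac{3}{8} \approx -0.375$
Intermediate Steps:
$u = \frac{3}{8}$ ($u = \left(-1\right) \left(- \frac{1}{8}\right) - - \frac{1}{4} = \frac{1}{8} + \frac{1}{4} = \frac{3}{8} \approx 0.375$)
$- p{\left(x{\left(-4,u \right)} \right)} = \left(-1\right) \frac{3}{8} = - \frac{3}{8}$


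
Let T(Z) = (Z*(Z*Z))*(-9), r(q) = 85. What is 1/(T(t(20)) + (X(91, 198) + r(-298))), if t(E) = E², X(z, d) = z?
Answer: -1/575999824 ≈ -1.7361e-9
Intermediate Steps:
T(Z) = -9*Z³ (T(Z) = (Z*Z²)*(-9) = Z³*(-9) = -9*Z³)
1/(T(t(20)) + (X(91, 198) + r(-298))) = 1/(-9*(20²)³ + (91 + 85)) = 1/(-9*400³ + 176) = 1/(-9*64000000 + 176) = 1/(-576000000 + 176) = 1/(-575999824) = -1/575999824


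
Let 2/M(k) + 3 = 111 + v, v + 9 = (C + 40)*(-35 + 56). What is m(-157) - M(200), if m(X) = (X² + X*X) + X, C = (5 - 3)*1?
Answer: 48207319/981 ≈ 49141.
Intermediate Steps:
C = 2 (C = 2*1 = 2)
m(X) = X + 2*X² (m(X) = (X² + X²) + X = 2*X² + X = X + 2*X²)
v = 873 (v = -9 + (2 + 40)*(-35 + 56) = -9 + 42*21 = -9 + 882 = 873)
M(k) = 2/981 (M(k) = 2/(-3 + (111 + 873)) = 2/(-3 + 984) = 2/981)
m(-157) - M(200) = -157*(1 + 2*(-157)) - 1*2/981 = -157*(1 - 314) - 2/981 = -157*(-313) - 2/981 = 49141 - 2/981 = 48207319/981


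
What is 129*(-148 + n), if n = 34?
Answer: -14706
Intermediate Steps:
129*(-148 + n) = 129*(-148 + 34) = 129*(-114) = -14706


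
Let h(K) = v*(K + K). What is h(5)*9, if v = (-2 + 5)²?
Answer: 810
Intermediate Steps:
v = 9 (v = 3² = 9)
h(K) = 18*K (h(K) = 9*(K + K) = 9*(2*K) = 18*K)
h(5)*9 = (18*5)*9 = 90*9 = 810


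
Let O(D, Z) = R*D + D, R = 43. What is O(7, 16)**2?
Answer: 94864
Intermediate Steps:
O(D, Z) = 44*D (O(D, Z) = 43*D + D = 44*D)
O(7, 16)**2 = (44*7)**2 = 308**2 = 94864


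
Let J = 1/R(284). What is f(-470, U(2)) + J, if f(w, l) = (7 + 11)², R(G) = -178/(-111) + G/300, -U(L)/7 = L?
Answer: 765241/2359 ≈ 324.39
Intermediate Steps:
U(L) = -7*L
R(G) = 178/111 + G/300 (R(G) = -178*(-1/111) + G*(1/300) = 178/111 + G/300)
J = 925/2359 (J = 1/(178/111 + (1/300)*284) = 1/(178/111 + 71/75) = 1/(2359/925) = 925/2359 ≈ 0.39212)
f(w, l) = 324 (f(w, l) = 18² = 324)
f(-470, U(2)) + J = 324 + 925/2359 = 765241/2359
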